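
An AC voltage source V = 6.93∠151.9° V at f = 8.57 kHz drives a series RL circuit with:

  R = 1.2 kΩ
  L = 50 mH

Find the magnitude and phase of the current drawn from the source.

Step 1 — Angular frequency: ω = 2π·f = 2π·8570 = 5.385e+04 rad/s.
Step 2 — Component impedances:
  R: Z = R = 1200 Ω
  L: Z = jωL = j·5.385e+04·0.05 = 0 + j2692 Ω
Step 3 — Series combination: Z_total = R + L = 1200 + j2692 Ω = 2948∠66.0° Ω.
Step 4 — Source phasor: V = 6.93∠151.9° V = -6.113 + j3.264 V.
Step 5 — Ohm's law: I = V / Z_total = (-6.113 + j3.264) / (1200 + j2692) = 0.0001672 + j0.002345 A.
Step 6 — Convert to polar: |I| = 0.002351 A, ∠I = 85.9°.

I = 0.002351∠85.9° A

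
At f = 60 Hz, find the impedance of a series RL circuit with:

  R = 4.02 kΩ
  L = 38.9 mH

Step 1 — Angular frequency: ω = 2π·f = 2π·60 = 377 rad/s.
Step 2 — Component impedances:
  R: Z = R = 4020 Ω
  L: Z = jωL = j·377·0.0389 = 0 + j14.66 Ω
Step 3 — Series combination: Z_total = R + L = 4020 + j14.66 Ω = 4020∠0.2° Ω.

Z = 4020 + j14.66 Ω = 4020∠0.2° Ω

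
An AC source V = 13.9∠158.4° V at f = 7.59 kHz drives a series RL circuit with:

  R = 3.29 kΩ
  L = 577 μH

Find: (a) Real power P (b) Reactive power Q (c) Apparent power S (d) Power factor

Step 1 — Angular frequency: ω = 2π·f = 2π·7590 = 4.769e+04 rad/s.
Step 2 — Component impedances:
  R: Z = R = 3290 Ω
  L: Z = jωL = j·4.769e+04·0.000577 = 0 + j27.52 Ω
Step 3 — Series combination: Z_total = R + L = 3290 + j27.52 Ω = 3290∠0.5° Ω.
Step 4 — Source phasor: V = 13.9∠158.4° V = -12.92 + j5.117 V.
Step 5 — Current: I = V / Z = -0.003915 + j0.001588 A = 0.004225∠157.9° A.
Step 6 — Complex power: S = V·I* = 0.05872 + j0.0004911 VA.
Step 7 — Real power: P = Re(S) = 0.05872 W.
Step 8 — Reactive power: Q = Im(S) = 0.0004911 VAR.
Step 9 — Apparent power: |S| = 0.05872 VA.
Step 10 — Power factor: PF = P/|S| = 1 (lagging).

(a) P = 0.05872 W  (b) Q = 0.0004911 VAR  (c) S = 0.05872 VA  (d) PF = 1 (lagging)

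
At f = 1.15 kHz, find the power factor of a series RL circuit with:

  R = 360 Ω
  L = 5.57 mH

Step 1 — Angular frequency: ω = 2π·f = 2π·1150 = 7226 rad/s.
Step 2 — Component impedances:
  R: Z = R = 360 Ω
  L: Z = jωL = j·7226·0.00557 = 0 + j40.25 Ω
Step 3 — Series combination: Z_total = R + L = 360 + j40.25 Ω = 362.2∠6.4° Ω.
Step 4 — Power factor: PF = cos(φ) = Re(Z)/|Z| = 360/362.24 = 0.9938.
Step 5 — Type: Im(Z) = 40.25 ⇒ lagging (phase φ = 6.4°).

PF = 0.9938 (lagging, φ = 6.4°)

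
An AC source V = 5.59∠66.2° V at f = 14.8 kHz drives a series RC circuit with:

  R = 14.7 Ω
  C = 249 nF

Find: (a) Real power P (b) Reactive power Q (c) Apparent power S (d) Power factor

Step 1 — Angular frequency: ω = 2π·f = 2π·1.48e+04 = 9.299e+04 rad/s.
Step 2 — Component impedances:
  R: Z = R = 14.7 Ω
  C: Z = 1/(jωC) = -j/(ω·C) = 0 - j43.19 Ω
Step 3 — Series combination: Z_total = R + C = 14.7 - j43.19 Ω = 45.62∠-71.2° Ω.
Step 4 — Source phasor: V = 5.59∠66.2° V = 2.256 + j5.115 V.
Step 5 — Current: I = V / Z = -0.0902 + j0.08293 A = 0.1225∠137.4° A.
Step 6 — Complex power: S = V·I* = 0.2207 - j0.6484 VA.
Step 7 — Real power: P = Re(S) = 0.2207 W.
Step 8 — Reactive power: Q = Im(S) = -0.6484 VAR.
Step 9 — Apparent power: |S| = 0.685 VA.
Step 10 — Power factor: PF = P/|S| = 0.3222 (leading).

(a) P = 0.2207 W  (b) Q = -0.6484 VAR  (c) S = 0.685 VA  (d) PF = 0.3222 (leading)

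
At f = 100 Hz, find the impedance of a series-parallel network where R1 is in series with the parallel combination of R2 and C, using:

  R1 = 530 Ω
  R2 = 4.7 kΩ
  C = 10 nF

Step 1 — Angular frequency: ω = 2π·f = 2π·100 = 628.3 rad/s.
Step 2 — Component impedances:
  R1: Z = R = 530 Ω
  R2: Z = R = 4700 Ω
  C: Z = 1/(jωC) = -j/(ω·C) = 0 - j1.592e+05 Ω
Step 3 — Parallel branch: R2 || C = 1/(1/R2 + 1/C) = 4696 - j138.7 Ω.
Step 4 — Series with R1: Z_total = R1 + (R2 || C) = 5226 - j138.7 Ω = 5228∠-1.5° Ω.

Z = 5226 - j138.7 Ω = 5228∠-1.5° Ω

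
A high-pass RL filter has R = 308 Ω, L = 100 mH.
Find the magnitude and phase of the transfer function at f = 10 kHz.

Step 1 — Angular frequency: ω = 2π·1e+04 = 6.283e+04 rad/s.
Step 2 — Transfer function: H(jω) = jωL/(R + jωL).
Step 3 — Numerator jωL = j·6283; denominator R + jωL = 308 + j6283.
Step 4 — H = 0.9976 + j0.0489.
Step 5 — Magnitude: |H| = 0.9988 (-0.0 dB); phase: φ = 2.8°.

|H| = 0.9988 (-0.0 dB), φ = 2.8°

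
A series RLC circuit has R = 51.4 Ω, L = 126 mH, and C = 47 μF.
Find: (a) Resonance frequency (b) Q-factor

Step 1 — Resonance condition Im(Z)=0 gives ω₀ = 1/√(LC).
Step 2 — ω₀ = 1/√(0.126·4.7e-05) = 410.9 rad/s.
Step 3 — f₀ = ω₀/(2π) = 65.4 Hz.
Step 4 — Series Q: Q = ω₀L/R = 410.9·0.126/51.4 = 1.007.

(a) f₀ = 65.4 Hz  (b) Q = 1.007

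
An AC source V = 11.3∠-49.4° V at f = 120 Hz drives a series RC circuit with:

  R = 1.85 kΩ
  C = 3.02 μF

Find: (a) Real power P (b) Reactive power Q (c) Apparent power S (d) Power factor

Step 1 — Angular frequency: ω = 2π·f = 2π·120 = 754 rad/s.
Step 2 — Component impedances:
  R: Z = R = 1850 Ω
  C: Z = 1/(jωC) = -j/(ω·C) = 0 - j439.2 Ω
Step 3 — Series combination: Z_total = R + C = 1850 - j439.2 Ω = 1901∠-13.4° Ω.
Step 4 — Source phasor: V = 11.3∠-49.4° V = 7.354 - j8.58 V.
Step 5 — Current: I = V / Z = 0.004805 - j0.003497 A = 0.005943∠-36.0° A.
Step 6 — Complex power: S = V·I* = 0.06534 - j0.01551 VA.
Step 7 — Real power: P = Re(S) = 0.06534 W.
Step 8 — Reactive power: Q = Im(S) = -0.01551 VAR.
Step 9 — Apparent power: |S| = 0.06716 VA.
Step 10 — Power factor: PF = P/|S| = 0.973 (leading).

(a) P = 0.06534 W  (b) Q = -0.01551 VAR  (c) S = 0.06716 VA  (d) PF = 0.973 (leading)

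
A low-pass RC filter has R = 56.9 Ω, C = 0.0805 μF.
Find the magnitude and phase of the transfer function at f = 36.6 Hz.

Step 1 — Angular frequency: ω = 2π·36.6 = 230 rad/s.
Step 2 — Transfer function: H(jω) = 1/(1 + jωRC).
Step 3 — Denominator: 1 + jωRC = 1 + j·230·56.9·8.05e-08 = 1 + j0.001053.
Step 4 — H = 1 - j0.001053.
Step 5 — Magnitude: |H| = 1 (-0.0 dB); phase: φ = -0.1°.

|H| = 1 (-0.0 dB), φ = -0.1°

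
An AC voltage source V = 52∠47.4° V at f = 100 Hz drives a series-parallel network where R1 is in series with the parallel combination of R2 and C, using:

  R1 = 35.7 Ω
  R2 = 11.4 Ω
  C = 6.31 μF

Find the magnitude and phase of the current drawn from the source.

Step 1 — Angular frequency: ω = 2π·f = 2π·100 = 628.3 rad/s.
Step 2 — Component impedances:
  R1: Z = R = 35.7 Ω
  R2: Z = R = 11.4 Ω
  C: Z = 1/(jωC) = -j/(ω·C) = 0 - j252.2 Ω
Step 3 — Parallel branch: R2 || C = 1/(1/R2 + 1/C) = 11.38 - j0.5142 Ω.
Step 4 — Series with R1: Z_total = R1 + (R2 || C) = 47.08 - j0.5142 Ω = 47.08∠-0.6° Ω.
Step 5 — Source phasor: V = 52∠47.4° V = 35.2 + j38.28 V.
Step 6 — Ohm's law: I = V / Z_total = (35.2 + j38.28) / (47.08 - j0.5142) = 0.7387 + j0.8211 A.
Step 7 — Convert to polar: |I| = 1.105 A, ∠I = 48.0°.

I = 1.105∠48.0° A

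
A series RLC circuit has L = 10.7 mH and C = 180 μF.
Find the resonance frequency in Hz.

Step 1 — Resonance condition Im(Z)=0 gives ω₀ = 1/√(LC).
Step 2 — ω₀ = 1/√(0.0107·0.00018) = 720.6 rad/s.
Step 3 — f₀ = ω₀/(2π) = 114.7 Hz.

f₀ = 114.7 Hz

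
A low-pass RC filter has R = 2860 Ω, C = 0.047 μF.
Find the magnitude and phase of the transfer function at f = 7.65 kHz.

Step 1 — Angular frequency: ω = 2π·7650 = 4.807e+04 rad/s.
Step 2 — Transfer function: H(jω) = 1/(1 + jωRC).
Step 3 — Denominator: 1 + jωRC = 1 + j·4.807e+04·2860·4.7e-08 = 1 + j6.461.
Step 4 — H = 0.02339 - j0.1512.
Step 5 — Magnitude: |H| = 0.153 (-16.3 dB); phase: φ = -81.2°.

|H| = 0.153 (-16.3 dB), φ = -81.2°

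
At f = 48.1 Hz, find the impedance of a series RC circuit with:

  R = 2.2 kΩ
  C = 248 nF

Step 1 — Angular frequency: ω = 2π·f = 2π·48.1 = 302.2 rad/s.
Step 2 — Component impedances:
  R: Z = R = 2200 Ω
  C: Z = 1/(jωC) = -j/(ω·C) = 0 - j1.334e+04 Ω
Step 3 — Series combination: Z_total = R + C = 2200 - j1.334e+04 Ω = 1.352e+04∠-80.6° Ω.

Z = 2200 - j1.334e+04 Ω = 1.352e+04∠-80.6° Ω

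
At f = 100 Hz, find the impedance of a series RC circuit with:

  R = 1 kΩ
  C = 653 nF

Step 1 — Angular frequency: ω = 2π·f = 2π·100 = 628.3 rad/s.
Step 2 — Component impedances:
  R: Z = R = 1000 Ω
  C: Z = 1/(jωC) = -j/(ω·C) = 0 - j2437 Ω
Step 3 — Series combination: Z_total = R + C = 1000 - j2437 Ω = 2634∠-67.7° Ω.

Z = 1000 - j2437 Ω = 2634∠-67.7° Ω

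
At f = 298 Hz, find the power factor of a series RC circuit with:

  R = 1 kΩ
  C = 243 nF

Step 1 — Angular frequency: ω = 2π·f = 2π·298 = 1872 rad/s.
Step 2 — Component impedances:
  R: Z = R = 1000 Ω
  C: Z = 1/(jωC) = -j/(ω·C) = 0 - j2198 Ω
Step 3 — Series combination: Z_total = R + C = 1000 - j2198 Ω = 2415∠-65.5° Ω.
Step 4 — Power factor: PF = cos(φ) = Re(Z)/|Z| = 1000/2415 = 0.4141.
Step 5 — Type: Im(Z) = -2198 ⇒ leading (phase φ = -65.5°).

PF = 0.4141 (leading, φ = -65.5°)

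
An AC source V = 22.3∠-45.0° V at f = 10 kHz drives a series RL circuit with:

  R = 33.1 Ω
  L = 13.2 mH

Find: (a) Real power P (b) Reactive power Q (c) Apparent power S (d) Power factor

Step 1 — Angular frequency: ω = 2π·f = 2π·1e+04 = 6.283e+04 rad/s.
Step 2 — Component impedances:
  R: Z = R = 33.1 Ω
  L: Z = jωL = j·6.283e+04·0.0132 = 0 + j829.4 Ω
Step 3 — Series combination: Z_total = R + L = 33.1 + j829.4 Ω = 830∠87.7° Ω.
Step 4 — Source phasor: V = 22.3∠-45.0° V = 15.77 - j15.77 V.
Step 5 — Current: I = V / Z = -0.01822 - j0.01974 A = 0.02687∠-132.7° A.
Step 6 — Complex power: S = V·I* = 0.02389 + j0.5986 VA.
Step 7 — Real power: P = Re(S) = 0.02389 W.
Step 8 — Reactive power: Q = Im(S) = 0.5986 VAR.
Step 9 — Apparent power: |S| = 0.5991 VA.
Step 10 — Power factor: PF = P/|S| = 0.03988 (lagging).

(a) P = 0.02389 W  (b) Q = 0.5986 VAR  (c) S = 0.5991 VA  (d) PF = 0.03988 (lagging)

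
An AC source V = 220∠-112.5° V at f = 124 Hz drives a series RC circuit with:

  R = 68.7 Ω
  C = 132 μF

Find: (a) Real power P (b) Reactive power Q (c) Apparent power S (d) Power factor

Step 1 — Angular frequency: ω = 2π·f = 2π·124 = 779.1 rad/s.
Step 2 — Component impedances:
  R: Z = R = 68.7 Ω
  C: Z = 1/(jωC) = -j/(ω·C) = 0 - j9.724 Ω
Step 3 — Series combination: Z_total = R + C = 68.7 - j9.724 Ω = 69.38∠-8.1° Ω.
Step 4 — Source phasor: V = 220∠-112.5° V = -84.19 - j203.3 V.
Step 5 — Current: I = V / Z = -0.7909 - j3.071 A = 3.171∠-104.4° A.
Step 6 — Complex power: S = V·I* = 690.7 - j97.76 VA.
Step 7 — Real power: P = Re(S) = 690.7 W.
Step 8 — Reactive power: Q = Im(S) = -97.76 VAR.
Step 9 — Apparent power: |S| = 697.6 VA.
Step 10 — Power factor: PF = P/|S| = 0.9901 (leading).

(a) P = 690.7 W  (b) Q = -97.76 VAR  (c) S = 697.6 VA  (d) PF = 0.9901 (leading)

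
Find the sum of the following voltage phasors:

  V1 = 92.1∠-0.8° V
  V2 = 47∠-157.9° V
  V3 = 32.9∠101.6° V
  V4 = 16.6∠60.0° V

Step 1 — Convert each phasor to rectangular form:
  V1 = 92.1·(cos(-0.8°) + j·sin(-0.8°)) = 92.09 - j1.286 V
  V2 = 47·(cos(-157.9°) + j·sin(-157.9°)) = -43.55 - j17.68 V
  V3 = 32.9·(cos(101.6°) + j·sin(101.6°)) = -6.615 + j32.23 V
  V4 = 16.6·(cos(60.0°) + j·sin(60.0°)) = 8.3 + j14.38 V
Step 2 — Sum components: V_total = 50.23 + j27.64 V.
Step 3 — Convert to polar: |V_total| = 57.33 V, ∠V_total = 28.8°.

V_total = 57.33∠28.8° V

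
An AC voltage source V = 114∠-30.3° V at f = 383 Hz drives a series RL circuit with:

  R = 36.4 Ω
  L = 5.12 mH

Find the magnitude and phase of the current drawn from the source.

Step 1 — Angular frequency: ω = 2π·f = 2π·383 = 2406 rad/s.
Step 2 — Component impedances:
  R: Z = R = 36.4 Ω
  L: Z = jωL = j·2406·0.00512 = 0 + j12.32 Ω
Step 3 — Series combination: Z_total = R + L = 36.4 + j12.32 Ω = 38.43∠18.7° Ω.
Step 4 — Source phasor: V = 114∠-30.3° V = 98.43 - j57.52 V.
Step 5 — Ohm's law: I = V / Z_total = (98.43 - j57.52) / (36.4 + j12.32) = 1.946 - j2.239 A.
Step 6 — Convert to polar: |I| = 2.967 A, ∠I = -49.0°.

I = 2.967∠-49.0° A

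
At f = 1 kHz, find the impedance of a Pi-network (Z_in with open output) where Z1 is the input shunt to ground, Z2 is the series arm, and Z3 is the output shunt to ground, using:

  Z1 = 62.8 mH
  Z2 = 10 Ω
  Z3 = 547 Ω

Step 1 — Angular frequency: ω = 2π·f = 2π·1000 = 6283 rad/s.
Step 2 — Component impedances:
  Z1: Z = jωL = j·6283·0.0628 = 0 + j394.6 Ω
  Z2: Z = R = 10 Ω
  Z3: Z = R = 547 Ω
Step 3 — With open output, the series arm Z2 and the output shunt Z3 appear in series to ground: Z2 + Z3 = 557 Ω.
Step 4 — Parallel with input shunt Z1: Z_in = Z1 || (Z2 + Z3) = 186.1 + j262.7 Ω = 322∠54.7° Ω.

Z = 186.1 + j262.7 Ω = 322∠54.7° Ω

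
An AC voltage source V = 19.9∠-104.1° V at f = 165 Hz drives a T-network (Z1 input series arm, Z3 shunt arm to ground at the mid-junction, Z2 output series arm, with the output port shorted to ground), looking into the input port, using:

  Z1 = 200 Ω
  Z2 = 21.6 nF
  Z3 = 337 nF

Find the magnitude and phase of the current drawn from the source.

Step 1 — Angular frequency: ω = 2π·f = 2π·165 = 1037 rad/s.
Step 2 — Component impedances:
  Z1: Z = R = 200 Ω
  Z2: Z = 1/(jωC) = -j/(ω·C) = 0 - j4.466e+04 Ω
  Z3: Z = 1/(jωC) = -j/(ω·C) = 0 - j2862 Ω
Step 3 — With the output port shorted to ground, the output series arm Z2 runs from the junction to ground; the shunt arm Z3 also runs from the junction to ground. They appear in parallel: Z3 || Z2 = 0 - j2690 Ω.
Step 4 — Series with input arm Z1: Z_in = Z1 + (Z3 || Z2) = 200 - j2690 Ω = 2697∠-85.7° Ω.
Step 5 — Source phasor: V = 19.9∠-104.1° V = -4.848 - j19.3 V.
Step 6 — Ohm's law: I = V / Z_total = (-4.848 - j19.3) / (200 - j2690) = 0.007003 - j0.002323 A.
Step 7 — Convert to polar: |I| = 0.007378 A, ∠I = -18.4°.

I = 0.007378∠-18.4° A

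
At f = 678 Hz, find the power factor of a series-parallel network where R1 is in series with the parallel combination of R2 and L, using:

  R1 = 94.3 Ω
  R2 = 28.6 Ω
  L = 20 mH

Step 1 — Angular frequency: ω = 2π·f = 2π·678 = 4260 rad/s.
Step 2 — Component impedances:
  R1: Z = R = 94.3 Ω
  R2: Z = R = 28.6 Ω
  L: Z = jωL = j·4260·0.02 = 0 + j85.2 Ω
Step 3 — Parallel branch: R2 || L = 1/(1/R2 + 1/L) = 25.7 + j8.628 Ω.
Step 4 — Series with R1: Z_total = R1 + (R2 || L) = 120 + j8.628 Ω = 120.3∠4.1° Ω.
Step 5 — Power factor: PF = cos(φ) = Re(Z)/|Z| = 120/120.31 = 0.9974.
Step 6 — Type: Im(Z) = 8.628 ⇒ lagging (phase φ = 4.1°).

PF = 0.9974 (lagging, φ = 4.1°)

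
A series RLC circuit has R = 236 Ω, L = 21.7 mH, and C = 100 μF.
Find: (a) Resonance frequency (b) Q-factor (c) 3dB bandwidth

Step 1 — Resonance: ω₀ = 1/√(LC) = 1/√(0.0217·0.0001) = 678.8 rad/s.
Step 2 — f₀ = ω₀/(2π) = 108 Hz.
Step 3 — Series Q: Q = ω₀L/R = 678.8·0.0217/236 = 0.06242.
Step 4 — Bandwidth: Δω = ω₀/Q = 1.088e+04 rad/s; BW = Δω/(2π) = 1731 Hz.

(a) f₀ = 108 Hz  (b) Q = 0.06242  (c) BW = 1731 Hz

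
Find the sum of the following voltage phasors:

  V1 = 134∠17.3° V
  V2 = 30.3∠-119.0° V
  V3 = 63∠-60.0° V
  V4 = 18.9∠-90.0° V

Step 1 — Convert each phasor to rectangular form:
  V1 = 134·(cos(17.3°) + j·sin(17.3°)) = 127.9 + j39.85 V
  V2 = 30.3·(cos(-119.0°) + j·sin(-119.0°)) = -14.69 - j26.5 V
  V3 = 63·(cos(-60.0°) + j·sin(-60.0°)) = 31.5 - j54.56 V
  V4 = 18.9·(cos(-90.0°) + j·sin(-90.0°)) = 0 - j18.9 V
Step 2 — Sum components: V_total = 144.7 - j60.11 V.
Step 3 — Convert to polar: |V_total| = 156.7 V, ∠V_total = -22.6°.

V_total = 156.7∠-22.6° V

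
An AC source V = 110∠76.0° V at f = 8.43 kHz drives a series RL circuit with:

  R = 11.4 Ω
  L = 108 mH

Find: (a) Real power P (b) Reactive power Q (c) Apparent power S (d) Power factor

Step 1 — Angular frequency: ω = 2π·f = 2π·8430 = 5.297e+04 rad/s.
Step 2 — Component impedances:
  R: Z = R = 11.4 Ω
  L: Z = jωL = j·5.297e+04·0.108 = 0 + j5720 Ω
Step 3 — Series combination: Z_total = R + L = 11.4 + j5720 Ω = 5720∠89.9° Ω.
Step 4 — Source phasor: V = 110∠76.0° V = 26.61 + j106.7 V.
Step 5 — Current: I = V / Z = 0.01867 - j0.004615 A = 0.01923∠-13.9° A.
Step 6 — Complex power: S = V·I* = 0.004215 + j2.115 VA.
Step 7 — Real power: P = Re(S) = 0.004215 W.
Step 8 — Reactive power: Q = Im(S) = 2.115 VAR.
Step 9 — Apparent power: |S| = 2.115 VA.
Step 10 — Power factor: PF = P/|S| = 0.001993 (lagging).

(a) P = 0.004215 W  (b) Q = 2.115 VAR  (c) S = 2.115 VA  (d) PF = 0.001993 (lagging)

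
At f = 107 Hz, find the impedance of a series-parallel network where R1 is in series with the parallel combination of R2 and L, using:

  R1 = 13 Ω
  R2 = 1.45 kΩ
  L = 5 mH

Step 1 — Angular frequency: ω = 2π·f = 2π·107 = 672.3 rad/s.
Step 2 — Component impedances:
  R1: Z = R = 13 Ω
  R2: Z = R = 1450 Ω
  L: Z = jωL = j·672.3·0.005 = 0 + j3.362 Ω
Step 3 — Parallel branch: R2 || L = 1/(1/R2 + 1/L) = 0.007793 + j3.361 Ω.
Step 4 — Series with R1: Z_total = R1 + (R2 || L) = 13.01 + j3.361 Ω = 13.44∠14.5° Ω.

Z = 13.01 + j3.361 Ω = 13.44∠14.5° Ω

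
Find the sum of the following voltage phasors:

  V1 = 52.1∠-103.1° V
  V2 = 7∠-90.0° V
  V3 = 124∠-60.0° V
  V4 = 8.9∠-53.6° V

Step 1 — Convert each phasor to rectangular form:
  V1 = 52.1·(cos(-103.1°) + j·sin(-103.1°)) = -11.81 - j50.74 V
  V2 = 7·(cos(-90.0°) + j·sin(-90.0°)) = 0 - j7 V
  V3 = 124·(cos(-60.0°) + j·sin(-60.0°)) = 62 - j107.4 V
  V4 = 8.9·(cos(-53.6°) + j·sin(-53.6°)) = 5.281 - j7.164 V
Step 2 — Sum components: V_total = 55.47 - j172.3 V.
Step 3 — Convert to polar: |V_total| = 181 V, ∠V_total = -72.2°.

V_total = 181∠-72.2° V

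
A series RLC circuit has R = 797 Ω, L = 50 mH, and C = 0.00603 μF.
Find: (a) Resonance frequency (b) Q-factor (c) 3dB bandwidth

Step 1 — Resonance: ω₀ = 1/√(LC) = 1/√(0.05·6.03e-09) = 5.759e+04 rad/s.
Step 2 — f₀ = ω₀/(2π) = 9166 Hz.
Step 3 — Series Q: Q = ω₀L/R = 5.759e+04·0.05/797 = 3.613.
Step 4 — Bandwidth: Δω = ω₀/Q = 1.594e+04 rad/s; BW = Δω/(2π) = 2537 Hz.

(a) f₀ = 9166 Hz  (b) Q = 3.613  (c) BW = 2537 Hz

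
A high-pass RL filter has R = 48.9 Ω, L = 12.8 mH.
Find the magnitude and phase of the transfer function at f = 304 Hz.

Step 1 — Angular frequency: ω = 2π·304 = 1910 rad/s.
Step 2 — Transfer function: H(jω) = jωL/(R + jωL).
Step 3 — Numerator jωL = j·24.45; denominator R + jωL = 48.9 + j24.45.
Step 4 — H = 0.2 + j0.4.
Step 5 — Magnitude: |H| = 0.4472 (-7.0 dB); phase: φ = 63.4°.

|H| = 0.4472 (-7.0 dB), φ = 63.4°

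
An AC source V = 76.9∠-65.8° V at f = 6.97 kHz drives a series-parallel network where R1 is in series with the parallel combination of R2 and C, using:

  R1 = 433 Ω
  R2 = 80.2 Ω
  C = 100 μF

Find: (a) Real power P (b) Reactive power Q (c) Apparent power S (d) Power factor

Step 1 — Angular frequency: ω = 2π·f = 2π·6970 = 4.379e+04 rad/s.
Step 2 — Component impedances:
  R1: Z = R = 433 Ω
  R2: Z = R = 80.2 Ω
  C: Z = 1/(jωC) = -j/(ω·C) = 0 - j0.2283 Ω
Step 3 — Parallel branch: R2 || C = 1/(1/R2 + 1/C) = 0.0006501 - j0.2283 Ω.
Step 4 — Series with R1: Z_total = R1 + (R2 || C) = 433 - j0.2283 Ω = 433∠-0.0° Ω.
Step 5 — Source phasor: V = 76.9∠-65.8° V = 31.52 - j70.14 V.
Step 6 — Current: I = V / Z = 0.07289 - j0.162 A = 0.1776∠-65.8° A.
Step 7 — Complex power: S = V·I* = 13.66 - j0.007202 VA.
Step 8 — Real power: P = Re(S) = 13.66 W.
Step 9 — Reactive power: Q = Im(S) = -0.007202 VAR.
Step 10 — Apparent power: |S| = 13.66 VA.
Step 11 — Power factor: PF = P/|S| = 1 (leading).

(a) P = 13.66 W  (b) Q = -0.007202 VAR  (c) S = 13.66 VA  (d) PF = 1 (leading)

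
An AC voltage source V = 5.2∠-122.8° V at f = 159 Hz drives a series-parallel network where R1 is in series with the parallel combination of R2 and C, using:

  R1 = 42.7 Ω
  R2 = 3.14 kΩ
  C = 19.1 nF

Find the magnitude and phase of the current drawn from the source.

Step 1 — Angular frequency: ω = 2π·f = 2π·159 = 999 rad/s.
Step 2 — Component impedances:
  R1: Z = R = 42.7 Ω
  R2: Z = R = 3140 Ω
  C: Z = 1/(jωC) = -j/(ω·C) = 0 - j5.241e+04 Ω
Step 3 — Parallel branch: R2 || C = 1/(1/R2 + 1/C) = 3129 - j187.5 Ω.
Step 4 — Series with R1: Z_total = R1 + (R2 || C) = 3171 - j187.5 Ω = 3177∠-3.4° Ω.
Step 5 — Source phasor: V = 5.2∠-122.8° V = -2.817 - j4.371 V.
Step 6 — Ohm's law: I = V / Z_total = (-2.817 - j4.371) / (3171 - j187.5) = -0.0008039 - j0.001426 A.
Step 7 — Convert to polar: |I| = 0.001637 A, ∠I = -119.4°.

I = 0.001637∠-119.4° A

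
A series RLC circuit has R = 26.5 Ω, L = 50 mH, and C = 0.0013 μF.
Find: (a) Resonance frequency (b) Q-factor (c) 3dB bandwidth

Step 1 — Resonance condition Im(Z)=0 gives ω₀ = 1/√(LC).
Step 2 — ω₀ = 1/√(0.05·1.3e-09) = 1.24e+05 rad/s.
Step 3 — f₀ = ω₀/(2π) = 1.974e+04 Hz.
Step 4 — Series Q: Q = ω₀L/R = 1.24e+05·0.05/26.5 = 234.
Step 5 — 3dB bandwidth: Δω = ω₀/Q = 530 rad/s; BW = Δω/(2π) = 84.35 Hz.

(a) f₀ = 1.974e+04 Hz  (b) Q = 234  (c) BW = 84.35 Hz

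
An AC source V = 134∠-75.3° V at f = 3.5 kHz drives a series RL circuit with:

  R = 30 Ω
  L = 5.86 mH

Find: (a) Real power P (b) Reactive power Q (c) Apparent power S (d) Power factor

Step 1 — Angular frequency: ω = 2π·f = 2π·3500 = 2.199e+04 rad/s.
Step 2 — Component impedances:
  R: Z = R = 30 Ω
  L: Z = jωL = j·2.199e+04·0.00586 = 0 + j128.9 Ω
Step 3 — Series combination: Z_total = R + L = 30 + j128.9 Ω = 132.3∠76.9° Ω.
Step 4 — Source phasor: V = 134∠-75.3° V = 34 - j129.6 V.
Step 5 — Current: I = V / Z = -0.8958 - j0.4724 A = 1.013∠-152.2° A.
Step 6 — Complex power: S = V·I* = 30.77 + j132.2 VA.
Step 7 — Real power: P = Re(S) = 30.77 W.
Step 8 — Reactive power: Q = Im(S) = 132.2 VAR.
Step 9 — Apparent power: |S| = 135.7 VA.
Step 10 — Power factor: PF = P/|S| = 0.2267 (lagging).

(a) P = 30.77 W  (b) Q = 132.2 VAR  (c) S = 135.7 VA  (d) PF = 0.2267 (lagging)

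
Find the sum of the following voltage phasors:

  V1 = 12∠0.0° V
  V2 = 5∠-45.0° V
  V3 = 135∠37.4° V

Step 1 — Convert each phasor to rectangular form:
  V1 = 12·(cos(0.0°) + j·sin(0.0°)) = 12 V
  V2 = 5·(cos(-45.0°) + j·sin(-45.0°)) = 3.536 - j3.536 V
  V3 = 135·(cos(37.4°) + j·sin(37.4°)) = 107.2 + j82 V
Step 2 — Sum components: V_total = 122.8 + j78.46 V.
Step 3 — Convert to polar: |V_total| = 145.7 V, ∠V_total = 32.6°.

V_total = 145.7∠32.6° V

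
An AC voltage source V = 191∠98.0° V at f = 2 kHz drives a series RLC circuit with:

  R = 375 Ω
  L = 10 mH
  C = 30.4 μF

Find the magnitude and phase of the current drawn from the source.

Step 1 — Angular frequency: ω = 2π·f = 2π·2000 = 1.257e+04 rad/s.
Step 2 — Component impedances:
  R: Z = R = 375 Ω
  L: Z = jωL = j·1.257e+04·0.01 = 0 + j125.7 Ω
  C: Z = 1/(jωC) = -j/(ω·C) = 0 - j2.618 Ω
Step 3 — Series combination: Z_total = R + L + C = 375 + j123 Ω = 394.7∠18.2° Ω.
Step 4 — Source phasor: V = 191∠98.0° V = -26.58 + j189.1 V.
Step 5 — Ohm's law: I = V / Z_total = (-26.58 + j189.1) / (375 + j123) = 0.08542 + j0.4763 A.
Step 6 — Convert to polar: |I| = 0.4839 A, ∠I = 79.8°.

I = 0.4839∠79.8° A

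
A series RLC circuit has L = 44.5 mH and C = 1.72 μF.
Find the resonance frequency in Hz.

Step 1 — Resonance condition Im(Z)=0 gives ω₀ = 1/√(LC).
Step 2 — ω₀ = 1/√(0.0445·1.72e-06) = 3615 rad/s.
Step 3 — f₀ = ω₀/(2π) = 575.3 Hz.

f₀ = 575.3 Hz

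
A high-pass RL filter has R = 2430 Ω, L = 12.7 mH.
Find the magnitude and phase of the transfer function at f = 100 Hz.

Step 1 — Angular frequency: ω = 2π·100 = 628.3 rad/s.
Step 2 — Transfer function: H(jω) = jωL/(R + jωL).
Step 3 — Numerator jωL = j·7.98; denominator R + jωL = 2430 + j7.98.
Step 4 — H = 1.078e-05 + j0.003284.
Step 5 — Magnitude: |H| = 0.003284 (-49.7 dB); phase: φ = 89.8°.

|H| = 0.003284 (-49.7 dB), φ = 89.8°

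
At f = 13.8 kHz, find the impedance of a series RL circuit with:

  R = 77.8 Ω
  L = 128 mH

Step 1 — Angular frequency: ω = 2π·f = 2π·1.38e+04 = 8.671e+04 rad/s.
Step 2 — Component impedances:
  R: Z = R = 77.8 Ω
  L: Z = jωL = j·8.671e+04·0.128 = 0 + j1.11e+04 Ω
Step 3 — Series combination: Z_total = R + L = 77.8 + j1.11e+04 Ω = 1.11e+04∠89.6° Ω.

Z = 77.8 + j1.11e+04 Ω = 1.11e+04∠89.6° Ω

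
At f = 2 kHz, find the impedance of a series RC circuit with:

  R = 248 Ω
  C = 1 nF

Step 1 — Angular frequency: ω = 2π·f = 2π·2000 = 1.257e+04 rad/s.
Step 2 — Component impedances:
  R: Z = R = 248 Ω
  C: Z = 1/(jωC) = -j/(ω·C) = 0 - j7.958e+04 Ω
Step 3 — Series combination: Z_total = R + C = 248 - j7.958e+04 Ω = 7.958e+04∠-89.8° Ω.

Z = 248 - j7.958e+04 Ω = 7.958e+04∠-89.8° Ω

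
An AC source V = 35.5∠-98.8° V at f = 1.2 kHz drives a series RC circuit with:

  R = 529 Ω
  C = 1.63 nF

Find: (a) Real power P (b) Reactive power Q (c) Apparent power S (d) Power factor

Step 1 — Angular frequency: ω = 2π·f = 2π·1200 = 7540 rad/s.
Step 2 — Component impedances:
  R: Z = R = 529 Ω
  C: Z = 1/(jωC) = -j/(ω·C) = 0 - j8.137e+04 Ω
Step 3 — Series combination: Z_total = R + C = 529 - j8.137e+04 Ω = 8.137e+04∠-89.6° Ω.
Step 4 — Source phasor: V = 35.5∠-98.8° V = -5.431 - j35.08 V.
Step 5 — Current: I = V / Z = 0.0004307 - j6.955e-05 A = 0.0004363∠-9.2° A.
Step 6 — Complex power: S = V·I* = 0.0001007 - j0.01549 VA.
Step 7 — Real power: P = Re(S) = 0.0001007 W.
Step 8 — Reactive power: Q = Im(S) = -0.01549 VAR.
Step 9 — Apparent power: |S| = 0.01549 VA.
Step 10 — Power factor: PF = P/|S| = 0.006501 (leading).

(a) P = 0.0001007 W  (b) Q = -0.01549 VAR  (c) S = 0.01549 VA  (d) PF = 0.006501 (leading)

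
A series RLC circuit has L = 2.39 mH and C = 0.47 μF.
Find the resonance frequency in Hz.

Step 1 — Resonance condition Im(Z)=0 gives ω₀ = 1/√(LC).
Step 2 — ω₀ = 1/√(0.00239·4.7e-07) = 2.984e+04 rad/s.
Step 3 — f₀ = ω₀/(2π) = 4749 Hz.

f₀ = 4749 Hz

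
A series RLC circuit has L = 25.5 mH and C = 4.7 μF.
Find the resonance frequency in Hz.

Step 1 — Resonance condition Im(Z)=0 gives ω₀ = 1/√(LC).
Step 2 — ω₀ = 1/√(0.0255·4.7e-06) = 2889 rad/s.
Step 3 — f₀ = ω₀/(2π) = 459.7 Hz.

f₀ = 459.7 Hz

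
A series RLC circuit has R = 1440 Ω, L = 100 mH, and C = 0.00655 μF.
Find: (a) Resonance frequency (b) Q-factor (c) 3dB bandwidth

Step 1 — Resonance condition Im(Z)=0 gives ω₀ = 1/√(LC).
Step 2 — ω₀ = 1/√(0.1·6.55e-09) = 3.907e+04 rad/s.
Step 3 — f₀ = ω₀/(2π) = 6219 Hz.
Step 4 — Series Q: Q = ω₀L/R = 3.907e+04·0.1/1440 = 2.713.
Step 5 — 3dB bandwidth: Δω = ω₀/Q = 1.44e+04 rad/s; BW = Δω/(2π) = 2292 Hz.

(a) f₀ = 6219 Hz  (b) Q = 2.713  (c) BW = 2292 Hz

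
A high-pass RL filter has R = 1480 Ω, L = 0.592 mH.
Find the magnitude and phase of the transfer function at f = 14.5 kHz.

Step 1 — Angular frequency: ω = 2π·1.45e+04 = 9.111e+04 rad/s.
Step 2 — Transfer function: H(jω) = jωL/(R + jωL).
Step 3 — Numerator jωL = j·53.93; denominator R + jωL = 1480 + j53.93.
Step 4 — H = 0.001326 + j0.03639.
Step 5 — Magnitude: |H| = 0.03642 (-28.8 dB); phase: φ = 87.9°.

|H| = 0.03642 (-28.8 dB), φ = 87.9°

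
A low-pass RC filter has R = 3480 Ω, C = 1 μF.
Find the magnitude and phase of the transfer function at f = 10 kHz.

Step 1 — Angular frequency: ω = 2π·1e+04 = 6.283e+04 rad/s.
Step 2 — Transfer function: H(jω) = 1/(1 + jωRC).
Step 3 — Denominator: 1 + jωRC = 1 + j·6.283e+04·3480·1e-06 = 1 + j218.7.
Step 4 — H = 2.092e-05 - j0.004573.
Step 5 — Magnitude: |H| = 0.004573 (-46.8 dB); phase: φ = -89.7°.

|H| = 0.004573 (-46.8 dB), φ = -89.7°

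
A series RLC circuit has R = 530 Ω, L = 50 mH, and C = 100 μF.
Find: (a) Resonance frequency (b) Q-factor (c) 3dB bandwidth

Step 1 — Resonance condition Im(Z)=0 gives ω₀ = 1/√(LC).
Step 2 — ω₀ = 1/√(0.05·0.0001) = 447.2 rad/s.
Step 3 — f₀ = ω₀/(2π) = 71.18 Hz.
Step 4 — Series Q: Q = ω₀L/R = 447.2·0.05/530 = 0.04219.
Step 5 — 3dB bandwidth: Δω = ω₀/Q = 1.06e+04 rad/s; BW = Δω/(2π) = 1687 Hz.

(a) f₀ = 71.18 Hz  (b) Q = 0.04219  (c) BW = 1687 Hz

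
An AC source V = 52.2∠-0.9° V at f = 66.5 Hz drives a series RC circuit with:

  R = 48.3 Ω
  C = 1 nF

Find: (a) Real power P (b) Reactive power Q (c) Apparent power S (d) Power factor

Step 1 — Angular frequency: ω = 2π·f = 2π·66.5 = 417.8 rad/s.
Step 2 — Component impedances:
  R: Z = R = 48.3 Ω
  C: Z = 1/(jωC) = -j/(ω·C) = 0 - j2.393e+06 Ω
Step 3 — Series combination: Z_total = R + C = 48.3 - j2.393e+06 Ω = 2.393e+06∠-90.0° Ω.
Step 4 — Source phasor: V = 52.2∠-0.9° V = 52.19 - j0.8199 V.
Step 5 — Current: I = V / Z = 3.43e-07 + j2.181e-05 A = 2.181e-05∠89.1° A.
Step 6 — Complex power: S = V·I* = 2.298e-08 - j0.001139 VA.
Step 7 — Real power: P = Re(S) = 2.298e-08 W.
Step 8 — Reactive power: Q = Im(S) = -0.001139 VAR.
Step 9 — Apparent power: |S| = 0.001139 VA.
Step 10 — Power factor: PF = P/|S| = 2.018e-05 (leading).

(a) P = 2.298e-08 W  (b) Q = -0.001139 VAR  (c) S = 0.001139 VA  (d) PF = 2.018e-05 (leading)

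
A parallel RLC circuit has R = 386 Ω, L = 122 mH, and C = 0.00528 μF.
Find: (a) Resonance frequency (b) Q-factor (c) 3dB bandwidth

Step 1 — Resonance: ω₀ = 1/√(LC) = 1/√(0.122·5.28e-09) = 3.94e+04 rad/s.
Step 2 — f₀ = ω₀/(2π) = 6271 Hz.
Step 3 — Parallel Q: Q = R/(ω₀L) = 386/(3.94e+04·0.122) = 0.0803.
Step 4 — Bandwidth: Δω = ω₀/Q = 4.907e+05 rad/s; BW = Δω/(2π) = 7.809e+04 Hz.

(a) f₀ = 6271 Hz  (b) Q = 0.0803  (c) BW = 7.809e+04 Hz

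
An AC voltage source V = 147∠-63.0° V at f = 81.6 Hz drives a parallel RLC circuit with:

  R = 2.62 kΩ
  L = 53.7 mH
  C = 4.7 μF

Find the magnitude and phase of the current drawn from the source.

Step 1 — Angular frequency: ω = 2π·f = 2π·81.6 = 512.7 rad/s.
Step 2 — Component impedances:
  R: Z = R = 2620 Ω
  L: Z = jωL = j·512.7·0.0537 = 0 + j27.53 Ω
  C: Z = 1/(jωC) = -j/(ω·C) = 0 - j415 Ω
Step 3 — Parallel combination: 1/Z_total = 1/R + 1/L + 1/C; Z_total = 0.3319 + j29.49 Ω = 29.49∠89.4° Ω.
Step 4 — Source phasor: V = 147∠-63.0° V = 66.74 - j131 V.
Step 5 — Ohm's law: I = V / Z_total = (66.74 - j131) / (0.3319 + j29.49) = -4.416 - j2.313 A.
Step 6 — Convert to polar: |I| = 4.985 A, ∠I = -152.4°.

I = 4.985∠-152.4° A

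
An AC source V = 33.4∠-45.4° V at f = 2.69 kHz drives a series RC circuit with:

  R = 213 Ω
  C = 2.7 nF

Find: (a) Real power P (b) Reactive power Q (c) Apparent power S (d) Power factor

Step 1 — Angular frequency: ω = 2π·f = 2π·2690 = 1.69e+04 rad/s.
Step 2 — Component impedances:
  R: Z = R = 213 Ω
  C: Z = 1/(jωC) = -j/(ω·C) = 0 - j2.191e+04 Ω
Step 3 — Series combination: Z_total = R + C = 213 - j2.191e+04 Ω = 2.191e+04∠-89.4° Ω.
Step 4 — Source phasor: V = 33.4∠-45.4° V = 23.45 - j23.78 V.
Step 5 — Current: I = V / Z = 0.001096 + j0.00106 A = 0.001524∠44.0° A.
Step 6 — Complex power: S = V·I* = 0.0004948 - j0.0509 VA.
Step 7 — Real power: P = Re(S) = 0.0004948 W.
Step 8 — Reactive power: Q = Im(S) = -0.0509 VAR.
Step 9 — Apparent power: |S| = 0.05091 VA.
Step 10 — Power factor: PF = P/|S| = 0.00972 (leading).

(a) P = 0.0004948 W  (b) Q = -0.0509 VAR  (c) S = 0.05091 VA  (d) PF = 0.00972 (leading)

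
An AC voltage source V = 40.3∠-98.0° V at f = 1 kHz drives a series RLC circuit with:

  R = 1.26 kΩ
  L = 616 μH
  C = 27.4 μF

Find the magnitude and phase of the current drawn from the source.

Step 1 — Angular frequency: ω = 2π·f = 2π·1000 = 6283 rad/s.
Step 2 — Component impedances:
  R: Z = R = 1260 Ω
  L: Z = jωL = j·6283·0.000616 = 0 + j3.87 Ω
  C: Z = 1/(jωC) = -j/(ω·C) = 0 - j5.809 Ω
Step 3 — Series combination: Z_total = R + L + C = 1260 - j1.938 Ω = 1260∠-0.1° Ω.
Step 4 — Source phasor: V = 40.3∠-98.0° V = -5.609 - j39.91 V.
Step 5 — Ohm's law: I = V / Z_total = (-5.609 - j39.91) / (1260 - j1.938) = -0.004403 - j0.03168 A.
Step 6 — Convert to polar: |I| = 0.03198 A, ∠I = -97.9°.

I = 0.03198∠-97.9° A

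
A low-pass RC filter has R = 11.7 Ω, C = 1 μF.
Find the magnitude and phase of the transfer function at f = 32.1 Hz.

Step 1 — Angular frequency: ω = 2π·32.1 = 201.7 rad/s.
Step 2 — Transfer function: H(jω) = 1/(1 + jωRC).
Step 3 — Denominator: 1 + jωRC = 1 + j·201.7·11.7·1e-06 = 1 + j0.00236.
Step 4 — H = 1 - j0.00236.
Step 5 — Magnitude: |H| = 1 (-0.0 dB); phase: φ = -0.1°.

|H| = 1 (-0.0 dB), φ = -0.1°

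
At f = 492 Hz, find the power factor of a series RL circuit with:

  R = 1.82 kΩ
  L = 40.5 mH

Step 1 — Angular frequency: ω = 2π·f = 2π·492 = 3091 rad/s.
Step 2 — Component impedances:
  R: Z = R = 1820 Ω
  L: Z = jωL = j·3091·0.0405 = 0 + j125.2 Ω
Step 3 — Series combination: Z_total = R + L = 1820 + j125.2 Ω = 1824∠3.9° Ω.
Step 4 — Power factor: PF = cos(φ) = Re(Z)/|Z| = 1820/1824.3 = 0.9976.
Step 5 — Type: Im(Z) = 125.2 ⇒ lagging (phase φ = 3.9°).

PF = 0.9976 (lagging, φ = 3.9°)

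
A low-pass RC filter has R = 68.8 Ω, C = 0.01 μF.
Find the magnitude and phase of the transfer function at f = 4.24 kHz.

Step 1 — Angular frequency: ω = 2π·4240 = 2.664e+04 rad/s.
Step 2 — Transfer function: H(jω) = 1/(1 + jωRC).
Step 3 — Denominator: 1 + jωRC = 1 + j·2.664e+04·68.8·1e-08 = 1 + j0.01833.
Step 4 — H = 0.9997 - j0.01832.
Step 5 — Magnitude: |H| = 0.9998 (-0.0 dB); phase: φ = -1.1°.

|H| = 0.9998 (-0.0 dB), φ = -1.1°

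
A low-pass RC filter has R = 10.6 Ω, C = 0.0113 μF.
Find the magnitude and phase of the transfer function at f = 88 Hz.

Step 1 — Angular frequency: ω = 2π·88 = 552.9 rad/s.
Step 2 — Transfer function: H(jω) = 1/(1 + jωRC).
Step 3 — Denominator: 1 + jωRC = 1 + j·552.9·10.6·1.13e-08 = 1 + j6.623e-05.
Step 4 — H = 1 - j6.623e-05.
Step 5 — Magnitude: |H| = 1 (-0.0 dB); phase: φ = -0.0°.

|H| = 1 (-0.0 dB), φ = -0.0°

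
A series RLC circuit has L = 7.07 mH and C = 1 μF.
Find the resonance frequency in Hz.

Step 1 — Resonance condition Im(Z)=0 gives ω₀ = 1/√(LC).
Step 2 — ω₀ = 1/√(0.00707·1e-06) = 1.189e+04 rad/s.
Step 3 — f₀ = ω₀/(2π) = 1893 Hz.

f₀ = 1893 Hz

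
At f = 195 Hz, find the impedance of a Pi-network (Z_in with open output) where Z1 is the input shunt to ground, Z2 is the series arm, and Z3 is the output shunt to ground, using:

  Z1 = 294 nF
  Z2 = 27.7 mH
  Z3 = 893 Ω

Step 1 — Angular frequency: ω = 2π·f = 2π·195 = 1225 rad/s.
Step 2 — Component impedances:
  Z1: Z = 1/(jωC) = -j/(ω·C) = 0 - j2776 Ω
  Z2: Z = jωL = j·1225·0.0277 = 0 + j33.94 Ω
  Z3: Z = R = 893 Ω
Step 3 — With open output, the series arm Z2 and the output shunt Z3 appear in series to ground: Z2 + Z3 = 893 + j33.94 Ω.
Step 4 — Parallel with input shunt Z1: Z_in = Z1 || (Z2 + Z3) = 827.5 - j235.1 Ω = 860.2∠-15.9° Ω.

Z = 827.5 - j235.1 Ω = 860.2∠-15.9° Ω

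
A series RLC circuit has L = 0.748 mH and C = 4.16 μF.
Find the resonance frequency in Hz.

Step 1 — Resonance condition Im(Z)=0 gives ω₀ = 1/√(LC).
Step 2 — ω₀ = 1/√(0.000748·4.16e-06) = 1.793e+04 rad/s.
Step 3 — f₀ = ω₀/(2π) = 2853 Hz.

f₀ = 2853 Hz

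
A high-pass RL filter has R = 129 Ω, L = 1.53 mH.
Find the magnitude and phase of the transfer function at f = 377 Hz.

Step 1 — Angular frequency: ω = 2π·377 = 2369 rad/s.
Step 2 — Transfer function: H(jω) = jωL/(R + jωL).
Step 3 — Numerator jωL = j·3.624; denominator R + jωL = 129 + j3.624.
Step 4 — H = 0.0007887 + j0.02807.
Step 5 — Magnitude: |H| = 0.02808 (-31.0 dB); phase: φ = 88.4°.

|H| = 0.02808 (-31.0 dB), φ = 88.4°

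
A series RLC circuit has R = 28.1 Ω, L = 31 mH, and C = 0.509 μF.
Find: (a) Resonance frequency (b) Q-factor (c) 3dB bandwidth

Step 1 — Resonance: ω₀ = 1/√(LC) = 1/√(0.031·5.09e-07) = 7961 rad/s.
Step 2 — f₀ = ω₀/(2π) = 1267 Hz.
Step 3 — Series Q: Q = ω₀L/R = 7961·0.031/28.1 = 8.782.
Step 4 — Bandwidth: Δω = ω₀/Q = 906.5 rad/s; BW = Δω/(2π) = 144.3 Hz.

(a) f₀ = 1267 Hz  (b) Q = 8.782  (c) BW = 144.3 Hz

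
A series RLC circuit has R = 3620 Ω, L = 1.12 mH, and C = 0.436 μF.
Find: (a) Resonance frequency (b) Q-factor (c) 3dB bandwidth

Step 1 — Resonance: ω₀ = 1/√(LC) = 1/√(0.00112·4.36e-07) = 4.525e+04 rad/s.
Step 2 — f₀ = ω₀/(2π) = 7202 Hz.
Step 3 — Series Q: Q = ω₀L/R = 4.525e+04·0.00112/3620 = 0.014.
Step 4 — Bandwidth: Δω = ω₀/Q = 3.232e+06 rad/s; BW = Δω/(2π) = 5.144e+05 Hz.

(a) f₀ = 7202 Hz  (b) Q = 0.014  (c) BW = 5.144e+05 Hz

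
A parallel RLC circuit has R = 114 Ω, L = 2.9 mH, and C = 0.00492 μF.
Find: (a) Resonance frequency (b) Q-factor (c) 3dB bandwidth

Step 1 — Resonance: ω₀ = 1/√(LC) = 1/√(0.0029·4.92e-09) = 2.647e+05 rad/s.
Step 2 — f₀ = ω₀/(2π) = 4.213e+04 Hz.
Step 3 — Parallel Q: Q = R/(ω₀L) = 114/(2.647e+05·0.0029) = 0.1485.
Step 4 — Bandwidth: Δω = ω₀/Q = 1.783e+06 rad/s; BW = Δω/(2π) = 2.838e+05 Hz.

(a) f₀ = 4.213e+04 Hz  (b) Q = 0.1485  (c) BW = 2.838e+05 Hz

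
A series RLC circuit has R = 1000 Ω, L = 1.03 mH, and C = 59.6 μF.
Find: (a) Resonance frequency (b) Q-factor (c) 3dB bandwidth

Step 1 — Resonance condition Im(Z)=0 gives ω₀ = 1/√(LC).
Step 2 — ω₀ = 1/√(0.00103·5.96e-05) = 4036 rad/s.
Step 3 — f₀ = ω₀/(2π) = 642.4 Hz.
Step 4 — Series Q: Q = ω₀L/R = 4036·0.00103/1000 = 0.004157.
Step 5 — 3dB bandwidth: Δω = ω₀/Q = 9.709e+05 rad/s; BW = Δω/(2π) = 1.545e+05 Hz.

(a) f₀ = 642.4 Hz  (b) Q = 0.004157  (c) BW = 1.545e+05 Hz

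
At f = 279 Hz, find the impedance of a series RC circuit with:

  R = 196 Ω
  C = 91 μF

Step 1 — Angular frequency: ω = 2π·f = 2π·279 = 1753 rad/s.
Step 2 — Component impedances:
  R: Z = R = 196 Ω
  C: Z = 1/(jωC) = -j/(ω·C) = 0 - j6.269 Ω
Step 3 — Series combination: Z_total = R + C = 196 - j6.269 Ω = 196.1∠-1.8° Ω.

Z = 196 - j6.269 Ω = 196.1∠-1.8° Ω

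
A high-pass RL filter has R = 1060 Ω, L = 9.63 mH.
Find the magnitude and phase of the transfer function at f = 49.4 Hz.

Step 1 — Angular frequency: ω = 2π·49.4 = 310.4 rad/s.
Step 2 — Transfer function: H(jω) = jωL/(R + jωL).
Step 3 — Numerator jωL = j·2.989; denominator R + jωL = 1060 + j2.989.
Step 4 — H = 7.952e-06 + j0.00282.
Step 5 — Magnitude: |H| = 0.00282 (-51.0 dB); phase: φ = 89.8°.

|H| = 0.00282 (-51.0 dB), φ = 89.8°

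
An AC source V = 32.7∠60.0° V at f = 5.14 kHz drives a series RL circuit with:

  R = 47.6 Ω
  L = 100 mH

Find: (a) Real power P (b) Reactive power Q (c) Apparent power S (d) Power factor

Step 1 — Angular frequency: ω = 2π·f = 2π·5140 = 3.23e+04 rad/s.
Step 2 — Component impedances:
  R: Z = R = 47.6 Ω
  L: Z = jωL = j·3.23e+04·0.1 = 0 + j3230 Ω
Step 3 — Series combination: Z_total = R + L = 47.6 + j3230 Ω = 3230∠89.2° Ω.
Step 4 — Source phasor: V = 32.7∠60.0° V = 16.35 + j28.32 V.
Step 5 — Current: I = V / Z = 0.008841 - j0.004932 A = 0.01012∠-29.2° A.
Step 6 — Complex power: S = V·I* = 0.004879 + j0.331 VA.
Step 7 — Real power: P = Re(S) = 0.004879 W.
Step 8 — Reactive power: Q = Im(S) = 0.331 VAR.
Step 9 — Apparent power: |S| = 0.3311 VA.
Step 10 — Power factor: PF = P/|S| = 0.01474 (lagging).

(a) P = 0.004879 W  (b) Q = 0.331 VAR  (c) S = 0.3311 VA  (d) PF = 0.01474 (lagging)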